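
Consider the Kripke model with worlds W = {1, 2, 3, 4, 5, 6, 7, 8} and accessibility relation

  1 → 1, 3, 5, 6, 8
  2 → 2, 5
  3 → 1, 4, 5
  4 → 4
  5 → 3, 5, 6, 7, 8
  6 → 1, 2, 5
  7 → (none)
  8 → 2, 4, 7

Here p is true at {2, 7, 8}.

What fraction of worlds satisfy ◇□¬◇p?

1: successors {1, 3, 5, 6, 8}; □¬◇p there: 1:F, 3:F, 5:F, 6:F, 8:F. ✗
2: successors {2, 5}; □¬◇p there: 2:F, 5:F. ✗
3: successors {1, 4, 5}; □¬◇p there: 1:F, 4:T, 5:F. ✓
4: successors {4}; □¬◇p there: 4:T. ✓
5: successors {3, 5, 6, 7, 8}; □¬◇p there: 3:F, 5:F, 6:F, 7:T, 8:F. ✓
6: successors {1, 2, 5}; □¬◇p there: 1:F, 2:F, 5:F. ✗
7: no successors, so ◇□¬◇p fails. ✗
8: successors {2, 4, 7}; □¬◇p there: 2:F, 4:T, 7:T. ✓
That's 4 of 8 worlds, so 4/8 = 1/2.

1/2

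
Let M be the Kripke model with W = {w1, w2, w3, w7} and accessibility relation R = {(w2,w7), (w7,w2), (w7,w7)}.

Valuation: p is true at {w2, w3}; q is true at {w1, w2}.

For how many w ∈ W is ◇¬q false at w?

2

w1: no successors, so ◇¬q fails. ✗
w2: successors {w7}; ¬q there: w7:T. ✓
w3: no successors, so ◇¬q fails. ✗
w7: successors {w2, w7}; ¬q there: w2:F, w7:T. ✓
Satisfying worlds: {w2, w7}.
So ◇¬q fails at the other 2 worlds.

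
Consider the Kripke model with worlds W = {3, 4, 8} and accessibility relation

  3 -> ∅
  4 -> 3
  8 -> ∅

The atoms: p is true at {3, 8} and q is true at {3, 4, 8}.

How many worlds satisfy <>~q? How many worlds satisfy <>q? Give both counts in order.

0 and 1

For <>~q:
3: no successors, so <>~q fails. ✗
4: successors {3}; ~q there: 3:F. ✗
8: no successors, so <>~q fails. ✗
— 0 worlds.
For <>q:
3: no successors, so <>q fails. ✗
4: successors {3}; q there: 3:T. ✓
8: no successors, so <>q fails. ✗
— 1 world.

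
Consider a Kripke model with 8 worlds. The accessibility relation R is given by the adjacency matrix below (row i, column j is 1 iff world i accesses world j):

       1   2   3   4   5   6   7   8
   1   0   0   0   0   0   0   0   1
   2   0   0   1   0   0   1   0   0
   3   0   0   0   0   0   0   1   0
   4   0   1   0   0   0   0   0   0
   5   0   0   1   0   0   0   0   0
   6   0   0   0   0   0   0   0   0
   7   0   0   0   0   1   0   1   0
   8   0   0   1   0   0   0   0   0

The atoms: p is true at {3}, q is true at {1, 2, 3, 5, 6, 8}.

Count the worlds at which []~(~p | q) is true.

1

1: successors {8}; ~(~p | q) there: 8:F. ✗
2: successors {3, 6}; ~(~p | q) there: 3:F, 6:F. ✗
3: successors {7}; ~(~p | q) there: 7:F. ✗
4: successors {2}; ~(~p | q) there: 2:F. ✗
5: successors {3}; ~(~p | q) there: 3:F. ✗
6: no successors, so []~(~p | q) holds vacuously. ✓
7: successors {5, 7}; ~(~p | q) there: 5:F, 7:F. ✗
8: successors {3}; ~(~p | q) there: 3:F. ✗
Satisfying worlds: {6}.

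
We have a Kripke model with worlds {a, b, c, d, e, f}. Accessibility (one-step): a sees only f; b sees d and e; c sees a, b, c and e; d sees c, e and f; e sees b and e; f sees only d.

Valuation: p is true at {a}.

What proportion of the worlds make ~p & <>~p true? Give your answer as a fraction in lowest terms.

a: ~p is F, <>~p is T. ✗
b: ~p is T, <>~p is T. ✓
c: ~p is T, <>~p is T. ✓
d: ~p is T, <>~p is T. ✓
e: ~p is T, <>~p is T. ✓
f: ~p is T, <>~p is T. ✓
That's 5 of 6 worlds, so 5/6.

5/6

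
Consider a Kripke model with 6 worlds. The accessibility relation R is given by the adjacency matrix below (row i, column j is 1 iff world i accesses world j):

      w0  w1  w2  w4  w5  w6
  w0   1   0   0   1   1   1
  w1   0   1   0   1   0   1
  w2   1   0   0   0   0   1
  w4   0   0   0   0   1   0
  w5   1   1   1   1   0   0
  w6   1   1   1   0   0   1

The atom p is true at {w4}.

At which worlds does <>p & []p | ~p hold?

{w0, w1, w2, w5, w6}

w0: <>p & []p is F, ~p is T. ✓
w1: <>p & []p is F, ~p is T. ✓
w2: <>p & []p is F, ~p is T. ✓
w4: <>p & []p is F, ~p is F. ✗
w5: <>p & []p is F, ~p is T. ✓
w6: <>p & []p is F, ~p is T. ✓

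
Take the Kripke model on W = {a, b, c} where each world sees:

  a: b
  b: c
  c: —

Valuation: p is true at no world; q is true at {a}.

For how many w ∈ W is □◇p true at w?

a: successors {b}; ◇p there: b:F. ✗
b: successors {c}; ◇p there: c:F. ✗
c: no successors, so □◇p holds vacuously. ✓
Satisfying worlds: {c}.

1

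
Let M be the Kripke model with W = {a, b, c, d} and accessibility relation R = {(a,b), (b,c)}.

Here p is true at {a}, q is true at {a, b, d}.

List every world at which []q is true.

a: successors {b}; q there: b:T. ✓
b: successors {c}; q there: c:F. ✗
c: no successors, so []q holds vacuously. ✓
d: no successors, so []q holds vacuously. ✓

{a, c, d}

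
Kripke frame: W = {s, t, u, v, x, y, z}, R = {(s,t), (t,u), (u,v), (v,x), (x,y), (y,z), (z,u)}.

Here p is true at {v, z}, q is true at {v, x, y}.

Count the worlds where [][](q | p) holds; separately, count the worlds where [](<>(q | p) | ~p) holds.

5 and 6

For [][](q | p):
s: successors {t}; [](q | p) there: t:F. ✗
t: successors {u}; [](q | p) there: u:T. ✓
u: successors {v}; [](q | p) there: v:T. ✓
v: successors {x}; [](q | p) there: x:T. ✓
x: successors {y}; [](q | p) there: y:T. ✓
y: successors {z}; [](q | p) there: z:F. ✗
z: successors {u}; [](q | p) there: u:T. ✓
— 5 worlds.
For [](<>(q | p) | ~p):
s: successors {t}; <>(q | p) | ~p there: t:T. ✓
t: successors {u}; <>(q | p) | ~p there: u:T. ✓
u: successors {v}; <>(q | p) | ~p there: v:T. ✓
v: successors {x}; <>(q | p) | ~p there: x:T. ✓
x: successors {y}; <>(q | p) | ~p there: y:T. ✓
y: successors {z}; <>(q | p) | ~p there: z:F. ✗
z: successors {u}; <>(q | p) | ~p there: u:T. ✓
— 6 worlds.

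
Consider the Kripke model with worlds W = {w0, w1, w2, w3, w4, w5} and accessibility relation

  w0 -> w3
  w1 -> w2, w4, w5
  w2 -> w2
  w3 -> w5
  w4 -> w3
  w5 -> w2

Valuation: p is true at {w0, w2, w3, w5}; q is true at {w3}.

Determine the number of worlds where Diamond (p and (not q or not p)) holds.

4

w0: successors {w3}; p and (not q or not p) there: w3:F. ✗
w1: successors {w2, w4, w5}; p and (not q or not p) there: w2:T, w4:F, w5:T. ✓
w2: successors {w2}; p and (not q or not p) there: w2:T. ✓
w3: successors {w5}; p and (not q or not p) there: w5:T. ✓
w4: successors {w3}; p and (not q or not p) there: w3:F. ✗
w5: successors {w2}; p and (not q or not p) there: w2:T. ✓
Satisfying worlds: {w1, w2, w3, w5}.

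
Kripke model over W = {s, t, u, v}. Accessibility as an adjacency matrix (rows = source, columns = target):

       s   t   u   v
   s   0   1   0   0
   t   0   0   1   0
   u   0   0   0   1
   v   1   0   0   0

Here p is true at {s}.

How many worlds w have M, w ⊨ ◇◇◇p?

s: successors {t}; ◇◇p there: t:F. ✗
t: successors {u}; ◇◇p there: u:T. ✓
u: successors {v}; ◇◇p there: v:F. ✗
v: successors {s}; ◇◇p there: s:F. ✗
Satisfying worlds: {t}.

1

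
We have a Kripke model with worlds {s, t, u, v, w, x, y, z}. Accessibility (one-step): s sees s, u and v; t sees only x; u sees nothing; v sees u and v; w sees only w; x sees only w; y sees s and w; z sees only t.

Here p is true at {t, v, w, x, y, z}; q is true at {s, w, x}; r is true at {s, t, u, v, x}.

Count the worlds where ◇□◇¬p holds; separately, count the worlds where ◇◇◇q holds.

For ◇□◇¬p:
s: successors {s, u, v}; □◇¬p there: s:F, u:T, v:F. ✓
t: successors {x}; □◇¬p there: x:F. ✗
u: no successors, so ◇□◇¬p fails. ✗
v: successors {u, v}; □◇¬p there: u:T, v:F. ✓
w: successors {w}; □◇¬p there: w:F. ✗
x: successors {w}; □◇¬p there: w:F. ✗
y: successors {s, w}; □◇¬p there: s:F, w:F. ✗
z: successors {t}; □◇¬p there: t:F. ✗
— 2 worlds.
For ◇◇◇q:
s: successors {s, u, v}; ◇◇q there: s:T, u:F, v:F. ✓
t: successors {x}; ◇◇q there: x:T. ✓
u: no successors, so ◇◇◇q fails. ✗
v: successors {u, v}; ◇◇q there: u:F, v:F. ✗
w: successors {w}; ◇◇q there: w:T. ✓
x: successors {w}; ◇◇q there: w:T. ✓
y: successors {s, w}; ◇◇q there: s:T, w:T. ✓
z: successors {t}; ◇◇q there: t:T. ✓
— 6 worlds.

2 and 6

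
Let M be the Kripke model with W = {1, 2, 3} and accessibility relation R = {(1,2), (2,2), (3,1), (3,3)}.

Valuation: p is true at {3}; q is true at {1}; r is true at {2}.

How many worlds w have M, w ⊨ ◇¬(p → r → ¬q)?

1: successors {2}; ¬(p → r → ¬q) there: 2:F. ✗
2: successors {2}; ¬(p → r → ¬q) there: 2:F. ✗
3: successors {1, 3}; ¬(p → r → ¬q) there: 1:F, 3:F. ✗
Satisfying worlds: ∅.

0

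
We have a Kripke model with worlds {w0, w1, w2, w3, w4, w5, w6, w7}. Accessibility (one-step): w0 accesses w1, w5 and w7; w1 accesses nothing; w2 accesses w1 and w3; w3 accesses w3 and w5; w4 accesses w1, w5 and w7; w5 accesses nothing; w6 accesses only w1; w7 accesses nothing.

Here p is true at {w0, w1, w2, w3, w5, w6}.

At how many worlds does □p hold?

6

w0: successors {w1, w5, w7}; p there: w1:T, w5:T, w7:F. ✗
w1: no successors, so □p holds vacuously. ✓
w2: successors {w1, w3}; p there: w1:T, w3:T. ✓
w3: successors {w3, w5}; p there: w3:T, w5:T. ✓
w4: successors {w1, w5, w7}; p there: w1:T, w5:T, w7:F. ✗
w5: no successors, so □p holds vacuously. ✓
w6: successors {w1}; p there: w1:T. ✓
w7: no successors, so □p holds vacuously. ✓
Satisfying worlds: {w1, w2, w3, w5, w6, w7}.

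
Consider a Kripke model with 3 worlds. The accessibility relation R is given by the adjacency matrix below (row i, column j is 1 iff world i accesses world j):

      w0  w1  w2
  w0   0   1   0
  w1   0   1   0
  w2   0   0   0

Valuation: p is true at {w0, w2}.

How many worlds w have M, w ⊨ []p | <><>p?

1

w0: []p is F, <><>p is F. ✗
w1: []p is F, <><>p is F. ✗
w2: []p is T, <><>p is F. ✓
Satisfying worlds: {w2}.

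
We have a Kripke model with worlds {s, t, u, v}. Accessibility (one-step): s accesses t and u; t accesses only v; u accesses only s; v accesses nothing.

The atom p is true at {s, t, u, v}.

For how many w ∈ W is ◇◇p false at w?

2

s: successors {t, u}; ◇p there: t:T, u:T. ✓
t: successors {v}; ◇p there: v:F. ✗
u: successors {s}; ◇p there: s:T. ✓
v: no successors, so ◇◇p fails. ✗
Satisfying worlds: {s, u}.
So ◇◇p fails at the other 2 worlds.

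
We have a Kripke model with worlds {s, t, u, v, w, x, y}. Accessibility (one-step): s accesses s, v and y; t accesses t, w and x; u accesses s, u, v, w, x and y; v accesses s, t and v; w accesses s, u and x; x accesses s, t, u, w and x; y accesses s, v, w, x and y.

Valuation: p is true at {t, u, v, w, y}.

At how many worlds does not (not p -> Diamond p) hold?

s: not p -> Diamond p is T. ✗
t: not p -> Diamond p is T. ✗
u: not p -> Diamond p is T. ✗
v: not p -> Diamond p is T. ✗
w: not p -> Diamond p is T. ✗
x: not p -> Diamond p is T. ✗
y: not p -> Diamond p is T. ✗
Satisfying worlds: ∅.

0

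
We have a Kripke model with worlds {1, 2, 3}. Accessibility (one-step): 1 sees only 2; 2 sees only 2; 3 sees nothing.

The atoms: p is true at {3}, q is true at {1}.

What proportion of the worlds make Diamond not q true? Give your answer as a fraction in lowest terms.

1: successors {2}; not q there: 2:T. ✓
2: successors {2}; not q there: 2:T. ✓
3: no successors, so Diamond not q fails. ✗
That's 2 of 3 worlds, so 2/3.

2/3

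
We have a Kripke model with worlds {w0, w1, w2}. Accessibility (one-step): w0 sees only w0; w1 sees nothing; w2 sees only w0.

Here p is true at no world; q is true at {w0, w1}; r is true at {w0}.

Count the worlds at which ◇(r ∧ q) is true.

2

w0: successors {w0}; r ∧ q there: w0:T. ✓
w1: no successors, so ◇(r ∧ q) fails. ✗
w2: successors {w0}; r ∧ q there: w0:T. ✓
Satisfying worlds: {w0, w2}.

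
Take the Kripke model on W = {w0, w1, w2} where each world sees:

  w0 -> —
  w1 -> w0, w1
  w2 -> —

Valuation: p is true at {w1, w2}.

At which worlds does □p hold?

{w0, w2}

w0: no successors, so □p holds vacuously. ✓
w1: successors {w0, w1}; p there: w0:F, w1:T. ✗
w2: no successors, so □p holds vacuously. ✓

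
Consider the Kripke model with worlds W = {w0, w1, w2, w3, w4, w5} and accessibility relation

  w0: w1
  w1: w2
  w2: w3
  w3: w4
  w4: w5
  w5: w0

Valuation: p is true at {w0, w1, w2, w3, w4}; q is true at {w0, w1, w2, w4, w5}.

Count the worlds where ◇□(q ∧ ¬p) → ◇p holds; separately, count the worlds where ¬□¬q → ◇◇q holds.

For ◇□(q ∧ ¬p) → ◇p:
w0: ◇□(q ∧ ¬p) is F, ◇p is T. ✓
w1: ◇□(q ∧ ¬p) is F, ◇p is T. ✓
w2: ◇□(q ∧ ¬p) is F, ◇p is T. ✓
w3: ◇□(q ∧ ¬p) is T, ◇p is T. ✓
w4: ◇□(q ∧ ¬p) is F, ◇p is F. ✓
w5: ◇□(q ∧ ¬p) is F, ◇p is T. ✓
— 6 worlds.
For ¬□¬q → ◇◇q:
w0: ¬□¬q is T, ◇◇q is T. ✓
w1: ¬□¬q is T, ◇◇q is F. ✗
w2: ¬□¬q is F, ◇◇q is T. ✓
w3: ¬□¬q is T, ◇◇q is T. ✓
w4: ¬□¬q is T, ◇◇q is T. ✓
w5: ¬□¬q is T, ◇◇q is T. ✓
— 5 worlds.

6 and 5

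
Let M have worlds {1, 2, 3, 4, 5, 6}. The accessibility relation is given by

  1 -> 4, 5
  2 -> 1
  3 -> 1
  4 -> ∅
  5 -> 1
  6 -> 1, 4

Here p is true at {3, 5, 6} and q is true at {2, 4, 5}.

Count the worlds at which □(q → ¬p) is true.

5

1: successors {4, 5}; q → ¬p there: 4:T, 5:F. ✗
2: successors {1}; q → ¬p there: 1:T. ✓
3: successors {1}; q → ¬p there: 1:T. ✓
4: no successors, so □(q → ¬p) holds vacuously. ✓
5: successors {1}; q → ¬p there: 1:T. ✓
6: successors {1, 4}; q → ¬p there: 1:T, 4:T. ✓
Satisfying worlds: {2, 3, 4, 5, 6}.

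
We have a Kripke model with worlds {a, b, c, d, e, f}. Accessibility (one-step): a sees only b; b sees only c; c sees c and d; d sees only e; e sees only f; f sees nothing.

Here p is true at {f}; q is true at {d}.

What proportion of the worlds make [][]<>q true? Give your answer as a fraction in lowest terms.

a: successors {b}; []<>q there: b:T. ✓
b: successors {c}; []<>q there: c:F. ✗
c: successors {c, d}; []<>q there: c:F, d:F. ✗
d: successors {e}; []<>q there: e:F. ✗
e: successors {f}; []<>q there: f:T. ✓
f: no successors, so [][]<>q holds vacuously. ✓
That's 3 of 6 worlds, so 3/6 = 1/2.

1/2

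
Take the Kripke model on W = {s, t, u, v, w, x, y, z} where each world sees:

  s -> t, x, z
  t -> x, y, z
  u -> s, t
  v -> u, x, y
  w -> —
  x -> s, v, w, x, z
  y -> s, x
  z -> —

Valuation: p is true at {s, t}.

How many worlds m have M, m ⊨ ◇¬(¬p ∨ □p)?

4

s: successors {t, x, z}; ¬(¬p ∨ □p) there: t:T, x:F, z:F. ✓
t: successors {x, y, z}; ¬(¬p ∨ □p) there: x:F, y:F, z:F. ✗
u: successors {s, t}; ¬(¬p ∨ □p) there: s:T, t:T. ✓
v: successors {u, x, y}; ¬(¬p ∨ □p) there: u:F, x:F, y:F. ✗
w: no successors, so ◇¬(¬p ∨ □p) fails. ✗
x: successors {s, v, w, x, z}; ¬(¬p ∨ □p) there: s:T, v:F, w:F, x:F, z:F. ✓
y: successors {s, x}; ¬(¬p ∨ □p) there: s:T, x:F. ✓
z: no successors, so ◇¬(¬p ∨ □p) fails. ✗
Satisfying worlds: {s, u, x, y}.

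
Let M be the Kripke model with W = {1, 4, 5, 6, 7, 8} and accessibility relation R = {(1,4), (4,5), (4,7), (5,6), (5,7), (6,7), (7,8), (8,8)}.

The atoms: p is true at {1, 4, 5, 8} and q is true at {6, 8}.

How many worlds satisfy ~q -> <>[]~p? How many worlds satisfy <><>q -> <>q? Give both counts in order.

For ~q -> <>[]~p:
1: ~q is T, <>[]~p is F. ✗
4: ~q is T, <>[]~p is T. ✓
5: ~q is T, <>[]~p is T. ✓
6: ~q is F, <>[]~p is F. ✓
7: ~q is T, <>[]~p is F. ✗
8: ~q is F, <>[]~p is F. ✓
— 4 worlds.
For <><>q -> <>q:
1: <><>q is F, <>q is F. ✓
4: <><>q is T, <>q is F. ✗
5: <><>q is T, <>q is T. ✓
6: <><>q is T, <>q is F. ✗
7: <><>q is T, <>q is T. ✓
8: <><>q is T, <>q is T. ✓
— 4 worlds.

4 and 4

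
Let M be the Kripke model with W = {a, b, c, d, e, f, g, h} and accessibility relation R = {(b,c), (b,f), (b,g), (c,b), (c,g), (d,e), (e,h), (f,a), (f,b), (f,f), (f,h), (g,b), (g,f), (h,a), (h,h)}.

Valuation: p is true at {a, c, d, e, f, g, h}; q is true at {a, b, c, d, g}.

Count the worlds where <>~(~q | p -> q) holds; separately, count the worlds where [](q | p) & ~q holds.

6 and 3

For <>~(~q | p -> q):
a: no successors, so <>~(~q | p -> q) fails. ✗
b: successors {c, f, g}; ~(~q | p -> q) there: c:F, f:T, g:F. ✓
c: successors {b, g}; ~(~q | p -> q) there: b:F, g:F. ✗
d: successors {e}; ~(~q | p -> q) there: e:T. ✓
e: successors {h}; ~(~q | p -> q) there: h:T. ✓
f: successors {a, b, f, h}; ~(~q | p -> q) there: a:F, b:F, f:T, h:T. ✓
g: successors {b, f}; ~(~q | p -> q) there: b:F, f:T. ✓
h: successors {a, h}; ~(~q | p -> q) there: a:F, h:T. ✓
— 6 worlds.
For [](q | p) & ~q:
a: [](q | p) is T, ~q is F. ✗
b: [](q | p) is T, ~q is F. ✗
c: [](q | p) is T, ~q is F. ✗
d: [](q | p) is T, ~q is F. ✗
e: [](q | p) is T, ~q is T. ✓
f: [](q | p) is T, ~q is T. ✓
g: [](q | p) is T, ~q is F. ✗
h: [](q | p) is T, ~q is T. ✓
— 3 worlds.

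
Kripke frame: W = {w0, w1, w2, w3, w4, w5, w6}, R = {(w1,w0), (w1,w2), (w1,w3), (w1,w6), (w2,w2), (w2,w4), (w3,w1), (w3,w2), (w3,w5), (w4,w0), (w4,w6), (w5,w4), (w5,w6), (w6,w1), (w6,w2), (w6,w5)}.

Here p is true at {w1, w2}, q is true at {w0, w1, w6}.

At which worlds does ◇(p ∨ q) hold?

{w1, w2, w3, w4, w5, w6}

w0: no successors, so ◇(p ∨ q) fails. ✗
w1: successors {w0, w2, w3, w6}; p ∨ q there: w0:T, w2:T, w3:F, w6:T. ✓
w2: successors {w2, w4}; p ∨ q there: w2:T, w4:F. ✓
w3: successors {w1, w2, w5}; p ∨ q there: w1:T, w2:T, w5:F. ✓
w4: successors {w0, w6}; p ∨ q there: w0:T, w6:T. ✓
w5: successors {w4, w6}; p ∨ q there: w4:F, w6:T. ✓
w6: successors {w1, w2, w5}; p ∨ q there: w1:T, w2:T, w5:F. ✓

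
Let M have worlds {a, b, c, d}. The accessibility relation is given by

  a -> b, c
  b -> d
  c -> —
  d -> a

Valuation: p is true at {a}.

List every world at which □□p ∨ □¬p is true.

{a, b, c}

a: □□p is F, □¬p is T. ✓
b: □□p is T, □¬p is T. ✓
c: □□p is T, □¬p is T. ✓
d: □□p is F, □¬p is F. ✗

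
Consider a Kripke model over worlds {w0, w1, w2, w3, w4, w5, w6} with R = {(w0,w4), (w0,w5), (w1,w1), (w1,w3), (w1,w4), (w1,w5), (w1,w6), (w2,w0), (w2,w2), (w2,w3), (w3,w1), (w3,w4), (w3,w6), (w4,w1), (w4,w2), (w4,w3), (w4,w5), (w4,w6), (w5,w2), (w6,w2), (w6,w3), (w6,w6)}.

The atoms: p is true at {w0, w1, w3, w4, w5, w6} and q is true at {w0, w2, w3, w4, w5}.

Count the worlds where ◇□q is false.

w0: successors {w4, w5}; □q there: w4:F, w5:T. ✓
w1: successors {w1, w3, w4, w5, w6}; □q there: w1:F, w3:F, w4:F, w5:T, w6:F. ✓
w2: successors {w0, w2, w3}; □q there: w0:T, w2:T, w3:F. ✓
w3: successors {w1, w4, w6}; □q there: w1:F, w4:F, w6:F. ✗
w4: successors {w1, w2, w3, w5, w6}; □q there: w1:F, w2:T, w3:F, w5:T, w6:F. ✓
w5: successors {w2}; □q there: w2:T. ✓
w6: successors {w2, w3, w6}; □q there: w2:T, w3:F, w6:F. ✓
Satisfying worlds: {w0, w1, w2, w4, w5, w6}.
So ◇□q fails at the other 1 world.

1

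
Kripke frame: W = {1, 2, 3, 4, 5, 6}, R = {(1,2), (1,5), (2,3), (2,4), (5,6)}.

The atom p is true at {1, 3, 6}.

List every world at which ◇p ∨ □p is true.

1: ◇p is F, □p is F. ✗
2: ◇p is T, □p is F. ✓
3: ◇p is F, □p is T. ✓
4: ◇p is F, □p is T. ✓
5: ◇p is T, □p is T. ✓
6: ◇p is F, □p is T. ✓

{2, 3, 4, 5, 6}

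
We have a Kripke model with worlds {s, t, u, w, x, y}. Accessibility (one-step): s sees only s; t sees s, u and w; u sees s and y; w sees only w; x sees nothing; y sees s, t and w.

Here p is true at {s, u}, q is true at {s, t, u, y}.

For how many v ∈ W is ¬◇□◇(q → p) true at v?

s: ◇□◇(q → p) is T. ✗
t: ◇□◇(q → p) is T. ✗
u: ◇□◇(q → p) is T. ✗
w: ◇□◇(q → p) is T. ✗
x: ◇□◇(q → p) is F. ✓
y: ◇□◇(q → p) is T. ✗
Satisfying worlds: {x}.

1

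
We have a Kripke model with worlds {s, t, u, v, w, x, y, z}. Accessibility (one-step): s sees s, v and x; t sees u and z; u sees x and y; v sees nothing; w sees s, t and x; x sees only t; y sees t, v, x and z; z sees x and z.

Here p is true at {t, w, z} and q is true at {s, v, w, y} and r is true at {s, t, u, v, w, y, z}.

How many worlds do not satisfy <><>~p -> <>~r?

s: <><>~p is T, <>~r is T. ✓
t: <><>~p is T, <>~r is F. ✗
u: <><>~p is T, <>~r is T. ✓
v: <><>~p is F, <>~r is F. ✓
w: <><>~p is T, <>~r is T. ✓
x: <><>~p is T, <>~r is F. ✗
y: <><>~p is T, <>~r is T. ✓
z: <><>~p is T, <>~r is T. ✓
Satisfying worlds: {s, u, v, w, y, z}.
So <><>~p -> <>~r fails at the other 2 worlds.

2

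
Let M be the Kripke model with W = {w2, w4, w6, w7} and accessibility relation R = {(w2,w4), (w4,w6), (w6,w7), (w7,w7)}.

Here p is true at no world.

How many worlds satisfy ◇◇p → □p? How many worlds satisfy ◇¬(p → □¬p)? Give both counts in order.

For ◇◇p → □p:
w2: ◇◇p is F, □p is F. ✓
w4: ◇◇p is F, □p is F. ✓
w6: ◇◇p is F, □p is F. ✓
w7: ◇◇p is F, □p is F. ✓
— 4 worlds.
For ◇¬(p → □¬p):
w2: successors {w4}; ¬(p → □¬p) there: w4:F. ✗
w4: successors {w6}; ¬(p → □¬p) there: w6:F. ✗
w6: successors {w7}; ¬(p → □¬p) there: w7:F. ✗
w7: successors {w7}; ¬(p → □¬p) there: w7:F. ✗
— 0 worlds.

4 and 0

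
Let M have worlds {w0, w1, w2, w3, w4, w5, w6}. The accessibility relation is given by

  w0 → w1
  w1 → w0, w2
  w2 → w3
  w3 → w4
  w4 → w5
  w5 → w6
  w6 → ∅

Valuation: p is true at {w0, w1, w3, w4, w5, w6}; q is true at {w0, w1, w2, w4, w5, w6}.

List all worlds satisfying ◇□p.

w0: successors {w1}; □p there: w1:F. ✗
w1: successors {w0, w2}; □p there: w0:T, w2:T. ✓
w2: successors {w3}; □p there: w3:T. ✓
w3: successors {w4}; □p there: w4:T. ✓
w4: successors {w5}; □p there: w5:T. ✓
w5: successors {w6}; □p there: w6:T. ✓
w6: no successors, so ◇□p fails. ✗

{w1, w2, w3, w4, w5}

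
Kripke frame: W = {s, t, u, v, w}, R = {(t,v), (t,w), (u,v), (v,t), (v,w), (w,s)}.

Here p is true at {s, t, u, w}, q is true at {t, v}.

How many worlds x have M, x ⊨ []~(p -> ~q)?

1

s: no successors, so []~(p -> ~q) holds vacuously. ✓
t: successors {v, w}; ~(p -> ~q) there: v:F, w:F. ✗
u: successors {v}; ~(p -> ~q) there: v:F. ✗
v: successors {t, w}; ~(p -> ~q) there: t:T, w:F. ✗
w: successors {s}; ~(p -> ~q) there: s:F. ✗
Satisfying worlds: {s}.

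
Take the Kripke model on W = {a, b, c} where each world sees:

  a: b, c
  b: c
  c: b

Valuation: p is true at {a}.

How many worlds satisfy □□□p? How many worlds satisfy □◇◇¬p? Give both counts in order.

0 and 3

For □□□p:
a: successors {b, c}; □□p there: b:F, c:F. ✗
b: successors {c}; □□p there: c:F. ✗
c: successors {b}; □□p there: b:F. ✗
— 0 worlds.
For □◇◇¬p:
a: successors {b, c}; ◇◇¬p there: b:T, c:T. ✓
b: successors {c}; ◇◇¬p there: c:T. ✓
c: successors {b}; ◇◇¬p there: b:T. ✓
— 3 worlds.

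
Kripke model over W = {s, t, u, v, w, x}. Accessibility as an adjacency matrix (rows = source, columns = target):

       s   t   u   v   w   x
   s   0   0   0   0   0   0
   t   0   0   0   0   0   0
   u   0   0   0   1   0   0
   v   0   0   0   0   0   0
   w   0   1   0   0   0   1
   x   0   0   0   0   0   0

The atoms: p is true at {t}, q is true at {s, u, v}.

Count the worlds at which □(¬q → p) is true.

s: no successors, so □(¬q → p) holds vacuously. ✓
t: no successors, so □(¬q → p) holds vacuously. ✓
u: successors {v}; ¬q → p there: v:T. ✓
v: no successors, so □(¬q → p) holds vacuously. ✓
w: successors {t, x}; ¬q → p there: t:T, x:F. ✗
x: no successors, so □(¬q → p) holds vacuously. ✓
Satisfying worlds: {s, t, u, v, x}.

5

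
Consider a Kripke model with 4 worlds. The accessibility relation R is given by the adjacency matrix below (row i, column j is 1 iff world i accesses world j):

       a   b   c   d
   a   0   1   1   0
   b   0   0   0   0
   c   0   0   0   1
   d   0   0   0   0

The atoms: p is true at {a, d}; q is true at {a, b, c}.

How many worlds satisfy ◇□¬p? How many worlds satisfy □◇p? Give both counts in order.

For ◇□¬p:
a: successors {b, c}; □¬p there: b:T, c:F. ✓
b: no successors, so ◇□¬p fails. ✗
c: successors {d}; □¬p there: d:T. ✓
d: no successors, so ◇□¬p fails. ✗
— 2 worlds.
For □◇p:
a: successors {b, c}; ◇p there: b:F, c:T. ✗
b: no successors, so □◇p holds vacuously. ✓
c: successors {d}; ◇p there: d:F. ✗
d: no successors, so □◇p holds vacuously. ✓
— 2 worlds.

2 and 2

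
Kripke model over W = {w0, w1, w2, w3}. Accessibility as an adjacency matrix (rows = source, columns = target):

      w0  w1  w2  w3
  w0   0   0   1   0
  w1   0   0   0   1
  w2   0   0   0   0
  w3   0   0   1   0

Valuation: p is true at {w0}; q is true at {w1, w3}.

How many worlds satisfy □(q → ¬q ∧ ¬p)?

w0: successors {w2}; q → ¬q ∧ ¬p there: w2:T. ✓
w1: successors {w3}; q → ¬q ∧ ¬p there: w3:F. ✗
w2: no successors, so □(q → ¬q ∧ ¬p) holds vacuously. ✓
w3: successors {w2}; q → ¬q ∧ ¬p there: w2:T. ✓
Satisfying worlds: {w0, w2, w3}.

3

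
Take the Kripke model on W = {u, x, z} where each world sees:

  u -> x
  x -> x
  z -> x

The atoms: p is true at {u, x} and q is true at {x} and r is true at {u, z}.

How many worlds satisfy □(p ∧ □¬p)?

u: successors {x}; p ∧ □¬p there: x:F. ✗
x: successors {x}; p ∧ □¬p there: x:F. ✗
z: successors {x}; p ∧ □¬p there: x:F. ✗
Satisfying worlds: ∅.

0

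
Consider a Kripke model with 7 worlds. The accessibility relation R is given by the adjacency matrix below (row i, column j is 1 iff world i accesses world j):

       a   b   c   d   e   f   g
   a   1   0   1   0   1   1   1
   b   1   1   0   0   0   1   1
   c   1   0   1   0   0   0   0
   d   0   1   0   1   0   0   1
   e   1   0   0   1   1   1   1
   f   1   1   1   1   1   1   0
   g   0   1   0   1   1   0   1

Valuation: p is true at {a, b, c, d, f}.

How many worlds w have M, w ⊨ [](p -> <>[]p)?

2

a: successors {a, c, e, f, g}; p -> <>[]p there: a:T, c:T, e:T, f:T, g:T. ✓
b: successors {a, b, f, g}; p -> <>[]p there: a:T, b:F, f:T, g:T. ✗
c: successors {a, c}; p -> <>[]p there: a:T, c:T. ✓
d: successors {b, d, g}; p -> <>[]p there: b:F, d:F, g:T. ✗
e: successors {a, d, e, f, g}; p -> <>[]p there: a:T, d:F, e:T, f:T, g:T. ✗
f: successors {a, b, c, d, e, f}; p -> <>[]p there: a:T, b:F, c:T, d:F, e:T, f:T. ✗
g: successors {b, d, e, g}; p -> <>[]p there: b:F, d:F, e:T, g:T. ✗
Satisfying worlds: {a, c}.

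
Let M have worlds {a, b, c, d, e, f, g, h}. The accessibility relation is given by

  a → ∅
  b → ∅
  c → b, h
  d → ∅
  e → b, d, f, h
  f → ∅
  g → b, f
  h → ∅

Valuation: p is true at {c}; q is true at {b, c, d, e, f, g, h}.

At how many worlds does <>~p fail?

5

a: no successors, so <>~p fails. ✗
b: no successors, so <>~p fails. ✗
c: successors {b, h}; ~p there: b:T, h:T. ✓
d: no successors, so <>~p fails. ✗
e: successors {b, d, f, h}; ~p there: b:T, d:T, f:T, h:T. ✓
f: no successors, so <>~p fails. ✗
g: successors {b, f}; ~p there: b:T, f:T. ✓
h: no successors, so <>~p fails. ✗
Satisfying worlds: {c, e, g}.
So <>~p fails at the other 5 worlds.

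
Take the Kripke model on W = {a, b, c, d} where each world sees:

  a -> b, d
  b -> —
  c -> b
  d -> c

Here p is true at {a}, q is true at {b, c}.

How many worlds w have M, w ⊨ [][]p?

2

a: successors {b, d}; []p there: b:T, d:F. ✗
b: no successors, so [][]p holds vacuously. ✓
c: successors {b}; []p there: b:T. ✓
d: successors {c}; []p there: c:F. ✗
Satisfying worlds: {b, c}.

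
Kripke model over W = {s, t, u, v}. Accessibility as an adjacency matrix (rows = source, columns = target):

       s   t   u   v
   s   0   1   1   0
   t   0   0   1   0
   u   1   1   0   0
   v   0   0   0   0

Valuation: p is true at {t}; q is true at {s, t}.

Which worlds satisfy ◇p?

s: successors {t, u}; p there: t:T, u:F. ✓
t: successors {u}; p there: u:F. ✗
u: successors {s, t}; p there: s:F, t:T. ✓
v: no successors, so ◇p fails. ✗

{s, u}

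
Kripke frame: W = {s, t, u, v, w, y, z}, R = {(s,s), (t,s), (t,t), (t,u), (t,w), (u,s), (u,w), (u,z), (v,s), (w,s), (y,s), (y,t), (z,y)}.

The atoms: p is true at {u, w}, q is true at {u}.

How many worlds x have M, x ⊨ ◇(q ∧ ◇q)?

s: successors {s}; q ∧ ◇q there: s:F. ✗
t: successors {s, t, u, w}; q ∧ ◇q there: s:F, t:F, u:F, w:F. ✗
u: successors {s, w, z}; q ∧ ◇q there: s:F, w:F, z:F. ✗
v: successors {s}; q ∧ ◇q there: s:F. ✗
w: successors {s}; q ∧ ◇q there: s:F. ✗
y: successors {s, t}; q ∧ ◇q there: s:F, t:F. ✗
z: successors {y}; q ∧ ◇q there: y:F. ✗
Satisfying worlds: ∅.

0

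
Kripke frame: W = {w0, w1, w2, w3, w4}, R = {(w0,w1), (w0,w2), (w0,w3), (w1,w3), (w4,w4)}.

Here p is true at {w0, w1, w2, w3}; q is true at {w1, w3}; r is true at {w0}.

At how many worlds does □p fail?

w0: successors {w1, w2, w3}; p there: w1:T, w2:T, w3:T. ✓
w1: successors {w3}; p there: w3:T. ✓
w2: no successors, so □p holds vacuously. ✓
w3: no successors, so □p holds vacuously. ✓
w4: successors {w4}; p there: w4:F. ✗
Satisfying worlds: {w0, w1, w2, w3}.
So □p fails at the other 1 world.

1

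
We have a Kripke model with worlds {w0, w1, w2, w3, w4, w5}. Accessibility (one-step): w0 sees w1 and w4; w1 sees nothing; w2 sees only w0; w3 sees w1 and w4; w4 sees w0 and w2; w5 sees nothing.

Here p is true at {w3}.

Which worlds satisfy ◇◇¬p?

w0: successors {w1, w4}; ◇¬p there: w1:F, w4:T. ✓
w1: no successors, so ◇◇¬p fails. ✗
w2: successors {w0}; ◇¬p there: w0:T. ✓
w3: successors {w1, w4}; ◇¬p there: w1:F, w4:T. ✓
w4: successors {w0, w2}; ◇¬p there: w0:T, w2:T. ✓
w5: no successors, so ◇◇¬p fails. ✗

{w0, w2, w3, w4}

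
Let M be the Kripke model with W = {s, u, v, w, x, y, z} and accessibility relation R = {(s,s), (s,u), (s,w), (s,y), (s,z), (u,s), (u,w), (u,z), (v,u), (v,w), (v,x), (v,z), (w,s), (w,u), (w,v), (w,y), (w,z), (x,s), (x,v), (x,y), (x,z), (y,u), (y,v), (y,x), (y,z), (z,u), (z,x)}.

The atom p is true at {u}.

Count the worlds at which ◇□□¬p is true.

s: successors {s, u, w, y, z}; □□¬p there: s:F, u:F, w:F, y:F, z:T. ✓
u: successors {s, w, z}; □□¬p there: s:F, w:F, z:T. ✓
v: successors {u, w, x, z}; □□¬p there: u:F, w:F, x:F, z:T. ✓
w: successors {s, u, v, y, z}; □□¬p there: s:F, u:F, v:F, y:F, z:T. ✓
x: successors {s, v, y, z}; □□¬p there: s:F, v:F, y:F, z:T. ✓
y: successors {u, v, x, z}; □□¬p there: u:F, v:F, x:F, z:T. ✓
z: successors {u, x}; □□¬p there: u:F, x:F. ✗
Satisfying worlds: {s, u, v, w, x, y}.

6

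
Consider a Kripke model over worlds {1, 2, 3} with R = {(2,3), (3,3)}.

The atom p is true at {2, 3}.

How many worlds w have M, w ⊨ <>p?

1: no successors, so <>p fails. ✗
2: successors {3}; p there: 3:T. ✓
3: successors {3}; p there: 3:T. ✓
Satisfying worlds: {2, 3}.

2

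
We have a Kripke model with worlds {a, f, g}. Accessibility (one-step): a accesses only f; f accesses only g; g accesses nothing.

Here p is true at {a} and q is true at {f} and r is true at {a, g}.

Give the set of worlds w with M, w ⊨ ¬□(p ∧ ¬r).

{a, f}

a: □(p ∧ ¬r) is F. ✓
f: □(p ∧ ¬r) is F. ✓
g: □(p ∧ ¬r) is T. ✗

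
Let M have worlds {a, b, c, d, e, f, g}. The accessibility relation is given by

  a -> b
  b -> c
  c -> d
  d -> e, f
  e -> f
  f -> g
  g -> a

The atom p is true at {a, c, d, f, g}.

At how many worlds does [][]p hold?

5

a: successors {b}; []p there: b:T. ✓
b: successors {c}; []p there: c:T. ✓
c: successors {d}; []p there: d:F. ✗
d: successors {e, f}; []p there: e:T, f:T. ✓
e: successors {f}; []p there: f:T. ✓
f: successors {g}; []p there: g:T. ✓
g: successors {a}; []p there: a:F. ✗
Satisfying worlds: {a, b, d, e, f}.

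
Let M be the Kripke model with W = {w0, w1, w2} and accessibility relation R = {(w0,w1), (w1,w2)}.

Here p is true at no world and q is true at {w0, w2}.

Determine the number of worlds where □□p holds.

w0: successors {w1}; □p there: w1:F. ✗
w1: successors {w2}; □p there: w2:T. ✓
w2: no successors, so □□p holds vacuously. ✓
Satisfying worlds: {w1, w2}.

2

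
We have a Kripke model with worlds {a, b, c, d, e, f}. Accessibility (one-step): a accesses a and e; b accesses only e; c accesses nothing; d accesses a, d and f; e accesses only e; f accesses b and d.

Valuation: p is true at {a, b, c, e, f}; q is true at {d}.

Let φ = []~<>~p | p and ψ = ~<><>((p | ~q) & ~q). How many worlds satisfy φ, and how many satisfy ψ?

5 and 1

For []~<>~p | p:
a: []~<>~p is T, p is T. ✓
b: []~<>~p is T, p is T. ✓
c: []~<>~p is T, p is T. ✓
d: []~<>~p is F, p is F. ✗
e: []~<>~p is T, p is T. ✓
f: []~<>~p is F, p is T. ✓
— 5 worlds.
For ~<><>((p | ~q) & ~q):
a: <><>((p | ~q) & ~q) is T. ✗
b: <><>((p | ~q) & ~q) is T. ✗
c: <><>((p | ~q) & ~q) is F. ✓
d: <><>((p | ~q) & ~q) is T. ✗
e: <><>((p | ~q) & ~q) is T. ✗
f: <><>((p | ~q) & ~q) is T. ✗
— 1 world.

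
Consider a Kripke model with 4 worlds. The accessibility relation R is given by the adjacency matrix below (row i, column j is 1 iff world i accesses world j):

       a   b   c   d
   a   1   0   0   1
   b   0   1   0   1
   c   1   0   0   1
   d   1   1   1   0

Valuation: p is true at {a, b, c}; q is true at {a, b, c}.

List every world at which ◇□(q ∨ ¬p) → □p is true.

{d}

a: ◇□(q ∨ ¬p) is T, □p is F. ✗
b: ◇□(q ∨ ¬p) is T, □p is F. ✗
c: ◇□(q ∨ ¬p) is T, □p is F. ✗
d: ◇□(q ∨ ¬p) is T, □p is T. ✓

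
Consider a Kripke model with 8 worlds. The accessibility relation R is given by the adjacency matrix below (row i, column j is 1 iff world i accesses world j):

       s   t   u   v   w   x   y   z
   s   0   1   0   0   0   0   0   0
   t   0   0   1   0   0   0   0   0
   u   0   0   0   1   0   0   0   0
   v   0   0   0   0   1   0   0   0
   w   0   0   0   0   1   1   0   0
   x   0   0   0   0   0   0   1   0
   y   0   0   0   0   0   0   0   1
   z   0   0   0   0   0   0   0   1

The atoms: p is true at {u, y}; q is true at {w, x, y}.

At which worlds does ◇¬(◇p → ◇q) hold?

{s}

s: successors {t}; ¬(◇p → ◇q) there: t:T. ✓
t: successors {u}; ¬(◇p → ◇q) there: u:F. ✗
u: successors {v}; ¬(◇p → ◇q) there: v:F. ✗
v: successors {w}; ¬(◇p → ◇q) there: w:F. ✗
w: successors {w, x}; ¬(◇p → ◇q) there: w:F, x:F. ✗
x: successors {y}; ¬(◇p → ◇q) there: y:F. ✗
y: successors {z}; ¬(◇p → ◇q) there: z:F. ✗
z: successors {z}; ¬(◇p → ◇q) there: z:F. ✗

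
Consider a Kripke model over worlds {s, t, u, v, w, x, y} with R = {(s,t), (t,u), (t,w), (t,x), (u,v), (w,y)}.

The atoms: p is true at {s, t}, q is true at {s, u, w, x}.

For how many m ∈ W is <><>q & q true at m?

s: <><>q is T, q is T. ✓
t: <><>q is F, q is F. ✗
u: <><>q is F, q is T. ✗
v: <><>q is F, q is F. ✗
w: <><>q is F, q is T. ✗
x: <><>q is F, q is T. ✗
y: <><>q is F, q is F. ✗
Satisfying worlds: {s}.

1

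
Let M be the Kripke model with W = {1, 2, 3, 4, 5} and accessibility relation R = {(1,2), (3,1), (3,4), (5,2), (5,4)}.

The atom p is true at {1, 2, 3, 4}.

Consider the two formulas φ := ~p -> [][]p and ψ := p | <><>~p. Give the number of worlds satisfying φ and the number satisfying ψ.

For ~p -> [][]p:
1: ~p is F, [][]p is T. ✓
2: ~p is F, [][]p is T. ✓
3: ~p is F, [][]p is T. ✓
4: ~p is F, [][]p is T. ✓
5: ~p is T, [][]p is T. ✓
— 5 worlds.
For p | <><>~p:
1: p is T, <><>~p is F. ✓
2: p is T, <><>~p is F. ✓
3: p is T, <><>~p is F. ✓
4: p is T, <><>~p is F. ✓
5: p is F, <><>~p is F. ✗
— 4 worlds.

5 and 4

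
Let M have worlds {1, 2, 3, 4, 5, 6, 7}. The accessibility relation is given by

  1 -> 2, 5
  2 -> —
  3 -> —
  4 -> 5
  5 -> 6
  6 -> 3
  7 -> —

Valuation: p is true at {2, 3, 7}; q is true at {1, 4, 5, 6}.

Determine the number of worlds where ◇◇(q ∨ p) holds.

1: successors {2, 5}; ◇(q ∨ p) there: 2:F, 5:T. ✓
2: no successors, so ◇◇(q ∨ p) fails. ✗
3: no successors, so ◇◇(q ∨ p) fails. ✗
4: successors {5}; ◇(q ∨ p) there: 5:T. ✓
5: successors {6}; ◇(q ∨ p) there: 6:T. ✓
6: successors {3}; ◇(q ∨ p) there: 3:F. ✗
7: no successors, so ◇◇(q ∨ p) fails. ✗
Satisfying worlds: {1, 4, 5}.

3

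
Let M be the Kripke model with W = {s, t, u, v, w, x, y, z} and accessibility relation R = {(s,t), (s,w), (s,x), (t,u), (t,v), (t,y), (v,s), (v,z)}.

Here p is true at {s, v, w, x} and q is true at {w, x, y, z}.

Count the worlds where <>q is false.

5

s: successors {t, w, x}; q there: t:F, w:T, x:T. ✓
t: successors {u, v, y}; q there: u:F, v:F, y:T. ✓
u: no successors, so <>q fails. ✗
v: successors {s, z}; q there: s:F, z:T. ✓
w: no successors, so <>q fails. ✗
x: no successors, so <>q fails. ✗
y: no successors, so <>q fails. ✗
z: no successors, so <>q fails. ✗
Satisfying worlds: {s, t, v}.
So <>q fails at the other 5 worlds.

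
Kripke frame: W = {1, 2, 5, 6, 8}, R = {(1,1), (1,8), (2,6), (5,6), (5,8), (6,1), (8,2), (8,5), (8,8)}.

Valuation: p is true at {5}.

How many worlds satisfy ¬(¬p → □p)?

4

1: ¬p → □p is F. ✓
2: ¬p → □p is F. ✓
5: ¬p → □p is T. ✗
6: ¬p → □p is F. ✓
8: ¬p → □p is F. ✓
Satisfying worlds: {1, 2, 6, 8}.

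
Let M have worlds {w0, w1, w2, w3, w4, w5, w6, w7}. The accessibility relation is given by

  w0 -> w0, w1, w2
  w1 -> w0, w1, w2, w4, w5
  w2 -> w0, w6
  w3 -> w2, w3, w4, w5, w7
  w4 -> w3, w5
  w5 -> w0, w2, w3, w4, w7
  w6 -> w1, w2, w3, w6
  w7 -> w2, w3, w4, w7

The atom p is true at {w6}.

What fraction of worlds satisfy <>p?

w0: successors {w0, w1, w2}; p there: w0:F, w1:F, w2:F. ✗
w1: successors {w0, w1, w2, w4, w5}; p there: w0:F, w1:F, w2:F, w4:F, w5:F. ✗
w2: successors {w0, w6}; p there: w0:F, w6:T. ✓
w3: successors {w2, w3, w4, w5, w7}; p there: w2:F, w3:F, w4:F, w5:F, w7:F. ✗
w4: successors {w3, w5}; p there: w3:F, w5:F. ✗
w5: successors {w0, w2, w3, w4, w7}; p there: w0:F, w2:F, w3:F, w4:F, w7:F. ✗
w6: successors {w1, w2, w3, w6}; p there: w1:F, w2:F, w3:F, w6:T. ✓
w7: successors {w2, w3, w4, w7}; p there: w2:F, w3:F, w4:F, w7:F. ✗
That's 2 of 8 worlds, so 2/8 = 1/4.

1/4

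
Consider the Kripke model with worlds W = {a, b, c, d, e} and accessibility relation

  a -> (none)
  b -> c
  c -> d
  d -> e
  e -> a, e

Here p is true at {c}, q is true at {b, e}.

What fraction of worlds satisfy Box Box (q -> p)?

2/5

a: no successors, so Box Box (q -> p) holds vacuously. ✓
b: successors {c}; Box (q -> p) there: c:T. ✓
c: successors {d}; Box (q -> p) there: d:F. ✗
d: successors {e}; Box (q -> p) there: e:F. ✗
e: successors {a, e}; Box (q -> p) there: a:T, e:F. ✗
That's 2 of 5 worlds, so 2/5.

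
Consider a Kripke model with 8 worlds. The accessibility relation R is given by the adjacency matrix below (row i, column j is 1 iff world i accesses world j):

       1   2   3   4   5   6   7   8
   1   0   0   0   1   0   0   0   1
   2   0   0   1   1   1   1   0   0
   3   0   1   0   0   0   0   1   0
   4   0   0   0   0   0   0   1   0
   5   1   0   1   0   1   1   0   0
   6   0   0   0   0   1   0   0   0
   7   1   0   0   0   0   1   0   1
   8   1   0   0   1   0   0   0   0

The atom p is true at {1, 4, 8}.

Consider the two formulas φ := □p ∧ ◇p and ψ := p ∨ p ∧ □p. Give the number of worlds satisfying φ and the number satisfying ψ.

For □p ∧ ◇p:
1: □p is T, ◇p is T. ✓
2: □p is F, ◇p is T. ✗
3: □p is F, ◇p is F. ✗
4: □p is F, ◇p is F. ✗
5: □p is F, ◇p is T. ✗
6: □p is F, ◇p is F. ✗
7: □p is F, ◇p is T. ✗
8: □p is T, ◇p is T. ✓
— 2 worlds.
For p ∨ p ∧ □p:
1: p is T, p ∧ □p is T. ✓
2: p is F, p ∧ □p is F. ✗
3: p is F, p ∧ □p is F. ✗
4: p is T, p ∧ □p is F. ✓
5: p is F, p ∧ □p is F. ✗
6: p is F, p ∧ □p is F. ✗
7: p is F, p ∧ □p is F. ✗
8: p is T, p ∧ □p is T. ✓
— 3 worlds.

2 and 3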